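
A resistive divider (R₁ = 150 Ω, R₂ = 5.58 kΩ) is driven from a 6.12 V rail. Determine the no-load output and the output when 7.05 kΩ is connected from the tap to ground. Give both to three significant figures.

Unloaded: 5.96 V; loaded: 5.84 V

Open-circuit: V = 6.12 × 5580/(150 + 5580) = 5.96 V.
With the load, R₂ becomes R₂‖R_L = 3115 Ω, so V = 6.12 × 3115/3265 = 5.84 V.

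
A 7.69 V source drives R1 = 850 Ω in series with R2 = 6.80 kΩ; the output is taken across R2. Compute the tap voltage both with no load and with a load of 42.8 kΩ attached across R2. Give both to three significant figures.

Open-circuit: V = 7.69 × 6800/(850 + 6800) = 6.84 V.
With the load, R2 becomes R2‖R_L = 5868 Ω, so V = 7.69 × 5868/6718 = 6.72 V.

Unloaded: 6.84 V; loaded: 6.72 V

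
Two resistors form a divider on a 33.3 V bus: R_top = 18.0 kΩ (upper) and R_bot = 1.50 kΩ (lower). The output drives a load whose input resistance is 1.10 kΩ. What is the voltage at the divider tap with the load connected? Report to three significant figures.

The load sits in parallel with R_bot: R_bot‖R_L = (1.50 × 1.10) / (1.50 + 1.10) = 0.6346 kΩ.
V_out = 33.3 × 0.6346 / (18.0 + 0.6346) = 33.3 × 0.6346/18.63 = 1.13 V.

V_out ≈ 1.13 V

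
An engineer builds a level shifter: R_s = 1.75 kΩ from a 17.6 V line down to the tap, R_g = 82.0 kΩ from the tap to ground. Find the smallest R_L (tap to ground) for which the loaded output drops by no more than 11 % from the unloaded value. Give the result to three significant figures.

Output resistance R_th = R_s‖R_g = (1.75 × 82.0)/83.75 = 1.713 kΩ.
The fractional drop is R_th/(R_th + R_L); requiring this ≤ 0.110 gives R_L ≥ R_th(1/0.110 − 1) = 1.713 × 8.091 = 13.9 kΩ.

R_L(min) ≈ 13.9 kΩ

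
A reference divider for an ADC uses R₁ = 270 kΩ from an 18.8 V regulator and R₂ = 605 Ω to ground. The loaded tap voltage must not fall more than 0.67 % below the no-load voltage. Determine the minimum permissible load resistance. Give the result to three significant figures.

R_L(min) ≈ 89.5 kΩ

Output resistance R_th = R₁‖R₂ = (270000 × 605)/270600 = 603.6 Ω.
The fractional drop is R_th/(R_th + R_L); requiring this ≤ 0.00670 gives R_L ≥ R_th(1/0.00670 − 1) = 603.6 × 148.3 = 89.5 kΩ.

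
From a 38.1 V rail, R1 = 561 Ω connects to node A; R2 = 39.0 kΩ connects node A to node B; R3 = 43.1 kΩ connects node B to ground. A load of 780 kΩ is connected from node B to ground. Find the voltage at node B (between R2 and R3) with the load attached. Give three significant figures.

At node B, R3 is in parallel with the load: R3‖R_L = 40840 Ω.
Below node A the resistance is R2 + (R3‖R_L) = 79840 Ω, so V_A = 38.1 × 79840/80400 = 37.83 V.
Then V_B = V_A × (R3‖R_L)/(R2 + R3‖R_L) = 37.83 × 40840/79840 = 19.4 V.

V ≈ 19.4 V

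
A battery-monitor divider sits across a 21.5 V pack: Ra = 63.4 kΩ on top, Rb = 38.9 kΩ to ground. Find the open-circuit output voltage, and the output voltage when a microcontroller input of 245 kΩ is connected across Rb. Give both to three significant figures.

Open-circuit: V = 21.5 × 38.9/(63.4 + 38.9) = 8.18 V.
With the load, Rb becomes Rb‖R_L = 33.57 kΩ, so V = 21.5 × 33.57/96.97 = 7.44 V.

Unloaded: 8.18 V; loaded: 7.44 V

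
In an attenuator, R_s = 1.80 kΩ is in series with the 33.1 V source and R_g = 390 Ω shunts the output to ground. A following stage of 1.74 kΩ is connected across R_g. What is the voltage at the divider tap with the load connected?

V_out ≈ 4.98 V

The load sits in parallel with R_g: R_g‖R_L = (390 × 1740) / (390 + 1740) = 318.6 Ω.
V_out = 33.1 × 318.6 / (1800 + 318.6) = 33.1 × 318.6/2119 = 4.98 V.
(Unloaded it would have been 5.89 V.)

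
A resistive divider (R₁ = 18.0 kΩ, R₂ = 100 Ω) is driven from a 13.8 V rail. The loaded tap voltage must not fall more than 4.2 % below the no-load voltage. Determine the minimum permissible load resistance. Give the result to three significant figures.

R_L(min) ≈ 2.27 kΩ

Output resistance R_th = R₁‖R₂ = (18000 × 100)/18100 = 99.45 Ω.
The fractional drop is R_th/(R_th + R_L); requiring this ≤ 0.0420 gives R_L ≥ R_th(1/0.0420 − 1) = 99.45 × 22.81 = 2.27 kΩ.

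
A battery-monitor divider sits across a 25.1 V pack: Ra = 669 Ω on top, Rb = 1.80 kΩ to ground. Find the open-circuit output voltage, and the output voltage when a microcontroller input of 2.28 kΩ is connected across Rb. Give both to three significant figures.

Unloaded: 18.3 V; loaded: 15.1 V

Open-circuit: V = 25.1 × 1800/(669 + 1800) = 18.3 V.
With the load, Rb becomes Rb‖R_L = 1006 Ω, so V = 25.1 × 1006/1675 = 15.1 V.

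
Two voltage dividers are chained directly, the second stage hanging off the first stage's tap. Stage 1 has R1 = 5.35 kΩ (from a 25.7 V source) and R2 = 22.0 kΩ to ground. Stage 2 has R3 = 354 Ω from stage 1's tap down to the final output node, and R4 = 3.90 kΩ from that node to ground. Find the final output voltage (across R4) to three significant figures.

V_out ≈ 9.42 V

Stage 2 presents R3+R4 = 4254 Ω as a load on stage 1's tap.
Stage 1's lower leg becomes R2‖(R3+R4) = 3565 Ω, so V_mid = 25.7 × 3565/8915 = 10.28 V.
Stage 2 is itself unloaded: V_out = V_mid × R4/(R3+R4) = 10.28 × 3900/4254 = 9.42 V.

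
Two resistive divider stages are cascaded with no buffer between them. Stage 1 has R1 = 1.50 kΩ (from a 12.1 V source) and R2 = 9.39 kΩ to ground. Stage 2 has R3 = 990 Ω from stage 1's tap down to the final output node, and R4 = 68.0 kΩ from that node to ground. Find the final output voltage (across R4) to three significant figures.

V_out ≈ 10.1 V

Stage 2 presents R3+R4 = 68990 Ω as a load on stage 1's tap.
Stage 1's lower leg becomes R2‖(R3+R4) = 8265 Ω, so V_mid = 12.1 × 8265/9765 = 10.24 V.
Stage 2 is itself unloaded: V_out = V_mid × R4/(R3+R4) = 10.24 × 68000/68990 = 10.1 V.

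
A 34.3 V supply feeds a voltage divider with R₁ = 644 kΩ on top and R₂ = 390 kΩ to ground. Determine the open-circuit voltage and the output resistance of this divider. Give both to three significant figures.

V_th is the open-circuit tap voltage: 34.3 × 390/(644 + 390) = 12.9 V.
With the supply zeroed, R₁ and R₂ appear in parallel from the tap: R_th = R₁‖R₂ = (644 × 390)/1034 = 243 kΩ.

V_th = 12.9 V, R_th = 243 kΩ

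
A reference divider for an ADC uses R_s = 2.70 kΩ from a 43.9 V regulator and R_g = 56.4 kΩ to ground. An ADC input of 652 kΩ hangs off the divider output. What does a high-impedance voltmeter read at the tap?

V_out ≈ 41.7 V

The load sits in parallel with R_g: R_g‖R_L = (56.4 × 652) / (56.4 + 652) = 51.91 kΩ.
V_out = 43.9 × 51.91 / (2.70 + 51.91) = 43.9 × 51.91/54.61 = 41.7 V.
(Unloaded it would have been 41.9 V.)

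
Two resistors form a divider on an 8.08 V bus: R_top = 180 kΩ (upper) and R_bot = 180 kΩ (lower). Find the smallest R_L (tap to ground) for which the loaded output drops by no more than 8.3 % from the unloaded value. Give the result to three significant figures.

R_L(min) ≈ 994 kΩ

Output resistance R_th = R_top‖R_bot = (180 × 180)/360.0 = 90.00 kΩ.
The fractional drop is R_th/(R_th + R_L); requiring this ≤ 0.0830 gives R_L ≥ R_th(1/0.0830 − 1) = 90.00 × 11.05 = 994 kΩ.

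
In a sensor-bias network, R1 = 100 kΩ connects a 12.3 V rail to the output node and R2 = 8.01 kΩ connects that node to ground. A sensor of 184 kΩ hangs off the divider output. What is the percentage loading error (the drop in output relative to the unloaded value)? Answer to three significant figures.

The divider's output (Thévenin) resistance is R1‖R2 = 7.416 kΩ.
Fractional drop under load = R_th/(R_th + R_L) = 7.416 / (7.416 + 184) = 0.03874.
So the output falls by 3.87 %.

3.87 %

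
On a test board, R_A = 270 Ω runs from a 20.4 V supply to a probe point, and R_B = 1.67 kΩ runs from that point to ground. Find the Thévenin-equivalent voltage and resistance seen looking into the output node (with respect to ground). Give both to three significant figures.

V_th = 17.6 V, R_th = 232 Ω

V_th is the open-circuit tap voltage: 20.4 × 1670/(270 + 1670) = 17.6 V.
With the supply zeroed, R_A and R_B appear in parallel from the tap: R_th = R_A‖R_B = (270 × 1670)/1940 = 232 Ω.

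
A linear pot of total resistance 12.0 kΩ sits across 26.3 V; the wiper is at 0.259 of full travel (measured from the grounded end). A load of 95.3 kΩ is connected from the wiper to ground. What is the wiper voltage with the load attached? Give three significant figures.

V ≈ 6.65 V

The wiper splits the pot into (1−α)R = 8.892 kΩ above and αR = 3.108 kΩ below.
Lower section ‖ load = 3.010 kΩ.
V_wiper = 26.3 × 3.010/(8.892 + 3.010) = 6.65 V.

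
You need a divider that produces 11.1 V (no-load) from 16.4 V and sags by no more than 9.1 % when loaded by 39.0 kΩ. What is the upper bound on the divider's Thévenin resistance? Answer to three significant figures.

Loading drop = R_th/(R_th + R_L) ≤ 0.0910, so R_th ≤ R_L · ε/(1−ε) = 39.0 kΩ × 0.0910/0.9090 = 3.90 kΩ.

R_th ≤ 3.90 kΩ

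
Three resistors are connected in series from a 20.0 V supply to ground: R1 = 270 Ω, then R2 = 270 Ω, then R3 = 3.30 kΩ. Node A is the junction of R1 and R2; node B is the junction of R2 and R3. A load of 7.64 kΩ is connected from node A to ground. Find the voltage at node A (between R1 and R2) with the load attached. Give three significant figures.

V ≈ 18.0 V

Below node A the series string R2+R3 = 3570 Ω sits in parallel with the 7640 Ω load: 2433 Ω.
V_A = 20.0 × 2433/(270 + 2433) = 18.0 V.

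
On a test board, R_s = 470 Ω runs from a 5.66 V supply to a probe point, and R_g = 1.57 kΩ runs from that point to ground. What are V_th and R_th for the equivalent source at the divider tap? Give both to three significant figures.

V_th = 4.36 V, R_th = 362 Ω

V_th is the open-circuit tap voltage: 5.66 × 1570/(470 + 1570) = 4.36 V.
With the supply zeroed, R_s and R_g appear in parallel from the tap: R_th = R_s‖R_g = (470 × 1570)/2040 = 362 Ω.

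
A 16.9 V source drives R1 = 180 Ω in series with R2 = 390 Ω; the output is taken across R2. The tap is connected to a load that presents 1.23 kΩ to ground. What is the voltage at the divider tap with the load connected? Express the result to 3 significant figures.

V_out ≈ 10.5 V

The load sits in parallel with R2: R2‖R_L = (390 × 1230) / (390 + 1230) = 296.1 Ω.
V_out = 16.9 × 296.1 / (180 + 296.1) = 16.9 × 296.1/476.1 = 10.5 V.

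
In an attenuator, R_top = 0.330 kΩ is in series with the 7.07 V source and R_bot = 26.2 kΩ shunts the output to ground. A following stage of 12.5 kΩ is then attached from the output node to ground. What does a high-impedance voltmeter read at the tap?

V_out ≈ 6.80 V

The load sits in parallel with R_bot: R_bot‖R_L = (26200 × 12500) / (26200 + 12500) = 8463 Ω.
V_out = 7.07 × 8463 / (330 + 8463) = 7.07 × 8463/8793 = 6.80 V.
(Unloaded it would have been 6.98 V.)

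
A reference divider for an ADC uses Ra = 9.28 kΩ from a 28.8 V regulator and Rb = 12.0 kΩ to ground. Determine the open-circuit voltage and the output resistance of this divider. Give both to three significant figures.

V_th = 16.2 V, R_th = 5.23 kΩ

V_th is the open-circuit tap voltage: 28.8 × 12.0/(9.28 + 12.0) = 16.2 V.
With the supply zeroed, Ra and Rb appear in parallel from the tap: R_th = Ra‖Rb = (9.28 × 12.0)/21.28 = 5.23 kΩ.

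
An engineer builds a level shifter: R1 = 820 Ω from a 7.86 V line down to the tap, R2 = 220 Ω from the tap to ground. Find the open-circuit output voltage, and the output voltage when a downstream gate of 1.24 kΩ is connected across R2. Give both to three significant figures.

Open-circuit: V = 7.86 × 220/(820 + 220) = 1.66 V.
With the load, R2 becomes R2‖R_L = 186.8 Ω, so V = 7.86 × 186.8/1007 = 1.46 V.

Unloaded: 1.66 V; loaded: 1.46 V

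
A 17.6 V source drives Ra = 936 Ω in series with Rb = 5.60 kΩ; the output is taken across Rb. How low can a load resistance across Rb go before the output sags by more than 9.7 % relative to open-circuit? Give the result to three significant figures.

R_L(min) ≈ 7.47 kΩ

Output resistance R_th = Ra‖Rb = (936 × 5600)/6536 = 802.0 Ω.
The fractional drop is R_th/(R_th + R_L); requiring this ≤ 0.0970 gives R_L ≥ R_th(1/0.0970 − 1) = 802.0 × 9.309 = 7.47 kΩ.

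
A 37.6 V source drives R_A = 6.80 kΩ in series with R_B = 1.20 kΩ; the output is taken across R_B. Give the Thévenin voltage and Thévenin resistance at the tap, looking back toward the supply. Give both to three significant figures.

V_th is the open-circuit tap voltage: 37.6 × 1.20/(6.80 + 1.20) = 5.64 V.
With the supply zeroed, R_A and R_B appear in parallel from the tap: R_th = R_A‖R_B = (6.80 × 1.20)/8.000 = 1.02 kΩ.

V_th = 5.64 V, R_th = 1.02 kΩ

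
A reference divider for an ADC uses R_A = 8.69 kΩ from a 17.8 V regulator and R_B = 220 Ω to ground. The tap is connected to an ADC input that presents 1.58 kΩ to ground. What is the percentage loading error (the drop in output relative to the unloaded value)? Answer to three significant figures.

12.0 %

The divider's output (Thévenin) resistance is R_A‖R_B = 214.6 Ω.
Fractional drop under load = R_th/(R_th + R_L) = 214.6 / (214.6 + 1580) = 0.1196.
So the output falls by 12.0 %.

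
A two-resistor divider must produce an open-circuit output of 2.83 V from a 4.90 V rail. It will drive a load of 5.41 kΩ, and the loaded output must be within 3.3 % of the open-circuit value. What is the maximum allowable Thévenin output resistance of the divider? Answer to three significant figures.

Loading drop = R_th/(R_th + R_L) ≤ 0.0330, so R_th ≤ R_L · ε/(1−ε) = 5.41 kΩ × 0.0330/0.9670 = 185 Ω.
(Any R1, R2 with R2/(R1+R2) = 0.578 and R1‖R2 ≤ 185 Ω will meet the spec.)

R_th ≤ 185 Ω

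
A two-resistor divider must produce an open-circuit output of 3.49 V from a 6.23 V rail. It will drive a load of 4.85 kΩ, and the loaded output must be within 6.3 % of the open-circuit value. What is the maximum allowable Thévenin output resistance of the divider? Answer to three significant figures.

R_th ≤ 326 Ω

Loading drop = R_th/(R_th + R_L) ≤ 0.0630, so R_th ≤ R_L · ε/(1−ε) = 4.85 kΩ × 0.0630/0.9370 = 326 Ω.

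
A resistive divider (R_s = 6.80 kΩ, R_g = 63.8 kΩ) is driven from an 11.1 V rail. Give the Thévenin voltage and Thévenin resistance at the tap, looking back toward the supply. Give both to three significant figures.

V_th is the open-circuit tap voltage: 11.1 × 63.8/(6.80 + 63.8) = 10.0 V.
With the supply zeroed, R_s and R_g appear in parallel from the tap: R_th = R_s‖R_g = (6.80 × 63.8)/70.60 = 6.15 kΩ.

V_th = 10.0 V, R_th = 6.15 kΩ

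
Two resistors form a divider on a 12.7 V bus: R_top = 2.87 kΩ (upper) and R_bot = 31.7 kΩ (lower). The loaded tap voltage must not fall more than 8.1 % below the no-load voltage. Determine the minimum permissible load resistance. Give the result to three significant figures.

R_L(min) ≈ 29.9 kΩ

Output resistance R_th = R_top‖R_bot = (2.87 × 31.7)/34.57 = 2.632 kΩ.
The fractional drop is R_th/(R_th + R_L); requiring this ≤ 0.0810 gives R_L ≥ R_th(1/0.0810 − 1) = 2.632 × 11.35 = 29.9 kΩ.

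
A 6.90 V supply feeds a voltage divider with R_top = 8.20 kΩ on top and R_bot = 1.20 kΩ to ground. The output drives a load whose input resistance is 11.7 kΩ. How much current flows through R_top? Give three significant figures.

R_bot‖R_L = 1.088 kΩ, so the source sees R_top + R_bot‖R_L = 9.288 kΩ.
I = 6.90 V / 9.288 kΩ = 0.743 mA.

I ≈ 0.743 mA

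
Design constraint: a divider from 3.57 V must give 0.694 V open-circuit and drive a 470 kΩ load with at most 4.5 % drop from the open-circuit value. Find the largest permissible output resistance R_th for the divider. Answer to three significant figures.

Loading drop = R_th/(R_th + R_L) ≤ 0.0450, so R_th ≤ R_L · ε/(1−ε) = 470 kΩ × 0.0450/0.9550 = 22.1 kΩ.

R_th ≤ 22.1 kΩ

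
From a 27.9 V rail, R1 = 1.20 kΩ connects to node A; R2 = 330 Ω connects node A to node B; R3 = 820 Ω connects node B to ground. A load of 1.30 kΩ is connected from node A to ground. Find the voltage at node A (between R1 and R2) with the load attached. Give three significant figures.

Below node A the series string R2+R3 = 1150 Ω sits in parallel with the 1300 Ω load: 610.2 Ω.
V_A = 27.9 × 610.2/(1200 + 610.2) = 9.40 V.

V ≈ 9.40 V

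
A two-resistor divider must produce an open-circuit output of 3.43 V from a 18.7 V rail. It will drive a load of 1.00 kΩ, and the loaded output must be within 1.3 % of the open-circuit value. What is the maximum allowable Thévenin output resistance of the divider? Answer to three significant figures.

Loading drop = R_th/(R_th + R_L) ≤ 0.0130, so R_th ≤ R_L · ε/(1−ε) = 1.00 kΩ × 0.0130/0.9870 = 13.2 Ω.
(Any R1, R2 with R2/(R1+R2) = 0.183 and R1‖R2 ≤ 13.2 Ω will meet the spec.)

R_th ≤ 13.2 Ω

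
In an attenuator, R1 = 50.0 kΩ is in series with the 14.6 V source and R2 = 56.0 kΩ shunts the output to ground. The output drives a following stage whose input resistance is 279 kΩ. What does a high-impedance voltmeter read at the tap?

The load sits in parallel with R2: R2‖R_L = (56.0 × 279) / (56.0 + 279) = 46.64 kΩ.
V_out = 14.6 × 46.64 / (50.0 + 46.64) = 14.6 × 46.64/96.64 = 7.05 V.

V_out ≈ 7.05 V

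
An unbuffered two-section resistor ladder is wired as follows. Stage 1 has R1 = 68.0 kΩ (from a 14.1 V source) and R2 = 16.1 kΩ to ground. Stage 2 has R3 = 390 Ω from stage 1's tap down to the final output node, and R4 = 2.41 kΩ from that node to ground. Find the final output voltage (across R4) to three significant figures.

V_out ≈ 0.411 V

Stage 2 presents R3+R4 = 2800 Ω as a load on stage 1's tap.
Stage 1's lower leg becomes R2‖(R3+R4) = 2385 Ω, so V_mid = 14.1 × 2385/70390 = 0.4778 V.
Stage 2 is itself unloaded: V_out = V_mid × R4/(R3+R4) = 0.4778 × 2410/2800 = 0.411 V.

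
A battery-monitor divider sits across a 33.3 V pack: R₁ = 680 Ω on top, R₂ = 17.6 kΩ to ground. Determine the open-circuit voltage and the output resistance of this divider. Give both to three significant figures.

V_th is the open-circuit tap voltage: 33.3 × 17600/(680 + 17600) = 32.1 V.
With the supply zeroed, R₁ and R₂ appear in parallel from the tap: R_th = R₁‖R₂ = (680 × 17600)/18280 = 655 Ω.

V_th = 32.1 V, R_th = 655 Ω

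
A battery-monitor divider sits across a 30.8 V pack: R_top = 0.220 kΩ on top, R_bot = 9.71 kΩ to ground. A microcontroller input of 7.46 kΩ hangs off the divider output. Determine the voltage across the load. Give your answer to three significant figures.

V_out ≈ 29.3 V

The load sits in parallel with R_bot: R_bot‖R_L = (9710 × 7460) / (9710 + 7460) = 4219 Ω.
V_out = 30.8 × 4219 / (220 + 4219) = 30.8 × 4219/4439 = 29.3 V.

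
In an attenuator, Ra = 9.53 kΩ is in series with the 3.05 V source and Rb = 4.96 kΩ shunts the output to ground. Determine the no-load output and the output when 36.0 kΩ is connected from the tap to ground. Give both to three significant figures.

Unloaded: 1.04 V; loaded: 0.957 V

Open-circuit: V = 3.05 × 4.96/(9.53 + 4.96) = 1.04 V.
With the load, Rb becomes Rb‖R_L = 4.359 kΩ, so V = 3.05 × 4.359/13.89 = 0.957 V.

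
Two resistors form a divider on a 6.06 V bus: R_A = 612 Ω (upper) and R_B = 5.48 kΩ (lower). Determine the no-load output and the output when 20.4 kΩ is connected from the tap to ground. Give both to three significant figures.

Unloaded: 5.45 V; loaded: 5.31 V

Open-circuit: V = 6.06 × 5480/(612 + 5480) = 5.45 V.
With the load, R_B becomes R_B‖R_L = 4320 Ω, so V = 6.06 × 4320/4932 = 5.31 V.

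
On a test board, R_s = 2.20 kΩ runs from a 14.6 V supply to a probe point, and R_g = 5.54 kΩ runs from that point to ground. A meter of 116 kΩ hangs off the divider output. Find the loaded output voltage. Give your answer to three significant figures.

The load sits in parallel with R_g: R_g‖R_L = (5.54 × 116) / (5.54 + 116) = 5.287 kΩ.
V_out = 14.6 × 5.287 / (2.20 + 5.287) = 14.6 × 5.287/7.487 = 10.3 V.
(Unloaded it would have been 10.5 V.)

V_out ≈ 10.3 V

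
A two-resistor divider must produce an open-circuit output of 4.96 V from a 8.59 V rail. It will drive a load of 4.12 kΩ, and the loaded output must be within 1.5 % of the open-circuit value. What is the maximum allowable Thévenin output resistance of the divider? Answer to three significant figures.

Loading drop = R_th/(R_th + R_L) ≤ 0.0150, so R_th ≤ R_L · ε/(1−ε) = 4.12 kΩ × 0.0150/0.9850 = 62.7 Ω.
(Any R1, R2 with R2/(R1+R2) = 0.577 and R1‖R2 ≤ 62.7 Ω will meet the spec.)

R_th ≤ 62.7 Ω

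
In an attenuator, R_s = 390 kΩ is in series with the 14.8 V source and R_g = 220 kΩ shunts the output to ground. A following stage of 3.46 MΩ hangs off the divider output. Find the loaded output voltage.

V_out ≈ 5.13 V

The load sits in parallel with R_g: R_g‖R_L = (220 × 3460) / (220 + 3460) = 206.8 kΩ.
V_out = 14.8 × 206.8 / (390 + 206.8) = 14.8 × 206.8/596.8 = 5.13 V.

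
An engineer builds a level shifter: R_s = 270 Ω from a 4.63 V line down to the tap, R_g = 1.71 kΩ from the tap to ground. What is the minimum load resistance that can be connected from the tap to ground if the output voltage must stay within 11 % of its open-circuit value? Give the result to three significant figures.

R_L(min) ≈ 1.89 kΩ

Output resistance R_th = R_s‖R_g = (270 × 1710)/1980 = 233.2 Ω.
The fractional drop is R_th/(R_th + R_L); requiring this ≤ 0.110 gives R_L ≥ R_th(1/0.110 − 1) = 233.2 × 8.091 = 1.89 kΩ.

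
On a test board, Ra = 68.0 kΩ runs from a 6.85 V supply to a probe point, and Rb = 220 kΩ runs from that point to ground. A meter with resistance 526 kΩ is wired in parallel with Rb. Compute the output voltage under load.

V_out ≈ 4.76 V

The load sits in parallel with Rb: Rb‖R_L = (220 × 526) / (220 + 526) = 155.1 kΩ.
V_out = 6.85 × 155.1 / (68.0 + 155.1) = 6.85 × 155.1/223.1 = 4.76 V.
(Unloaded it would have been 5.23 V.)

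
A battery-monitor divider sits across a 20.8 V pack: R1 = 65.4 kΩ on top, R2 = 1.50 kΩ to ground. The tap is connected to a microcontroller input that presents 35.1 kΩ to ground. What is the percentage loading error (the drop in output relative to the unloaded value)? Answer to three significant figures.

4.01 %

The divider's output (Thévenin) resistance is R1‖R2 = 1.466 kΩ.
Fractional drop under load = R_th/(R_th + R_L) = 1.466 / (1.466 + 35.1) = 0.04010.
So the output falls by 4.01 %.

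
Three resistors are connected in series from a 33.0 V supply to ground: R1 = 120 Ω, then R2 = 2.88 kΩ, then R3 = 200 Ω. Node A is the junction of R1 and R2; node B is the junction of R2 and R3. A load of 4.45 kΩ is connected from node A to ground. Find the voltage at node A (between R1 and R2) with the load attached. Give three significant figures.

Below node A the series string R2+R3 = 3080 Ω sits in parallel with the 4450 Ω load: 1820 Ω.
V_A = 33.0 × 1820/(120 + 1820) = 31.0 V.

V ≈ 31.0 V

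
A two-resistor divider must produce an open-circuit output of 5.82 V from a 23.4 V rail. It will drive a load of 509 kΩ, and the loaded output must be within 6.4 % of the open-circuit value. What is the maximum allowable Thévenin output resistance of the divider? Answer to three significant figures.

Loading drop = R_th/(R_th + R_L) ≤ 0.0640, so R_th ≤ R_L · ε/(1−ε) = 509 kΩ × 0.0640/0.9360 = 34.8 kΩ.
(Any R1, R2 with R2/(R1+R2) = 0.249 and R1‖R2 ≤ 34.8 kΩ will meet the spec.)

R_th ≤ 34.8 kΩ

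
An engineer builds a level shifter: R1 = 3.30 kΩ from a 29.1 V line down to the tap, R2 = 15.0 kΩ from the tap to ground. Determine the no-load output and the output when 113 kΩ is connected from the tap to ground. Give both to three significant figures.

Unloaded: 23.9 V; loaded: 23.3 V

Open-circuit: V = 29.1 × 15.0/(3.30 + 15.0) = 23.9 V.
With the load, R2 becomes R2‖R_L = 13.24 kΩ, so V = 29.1 × 13.24/16.54 = 23.3 V.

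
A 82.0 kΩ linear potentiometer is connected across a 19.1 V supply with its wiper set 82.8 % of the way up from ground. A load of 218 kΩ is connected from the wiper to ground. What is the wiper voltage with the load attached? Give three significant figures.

V ≈ 15.0 V

The wiper splits the pot into (1−α)R = 14.10 kΩ above and αR = 67.90 kΩ below.
Lower section ‖ load = 51.77 kΩ.
V_wiper = 19.1 × 51.77/(14.10 + 51.77) = 15.0 V.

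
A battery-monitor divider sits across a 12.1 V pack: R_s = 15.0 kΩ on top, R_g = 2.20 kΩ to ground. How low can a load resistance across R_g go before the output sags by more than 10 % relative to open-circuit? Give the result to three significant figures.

R_L(min) ≈ 17.3 kΩ

Output resistance R_th = R_s‖R_g = (15.0 × 2.20)/17.20 = 1.919 kΩ.
The fractional drop is R_th/(R_th + R_L); requiring this ≤ 0.100 gives R_L ≥ R_th(1/0.100 − 1) = 1.919 × 9.000 = 17.3 kΩ.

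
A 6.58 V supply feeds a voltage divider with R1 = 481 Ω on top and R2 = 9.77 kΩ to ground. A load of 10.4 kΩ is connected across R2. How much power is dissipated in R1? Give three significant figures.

P ≈ 0.684 mW

Total resistance from the source is R1 + (R2‖R_L) = 5519 Ω, so I = 6.58/5519 Ω = 1.192 mA.
P = I²·R1 = (1.192 mA)² × 481 Ω = 0.684 mW.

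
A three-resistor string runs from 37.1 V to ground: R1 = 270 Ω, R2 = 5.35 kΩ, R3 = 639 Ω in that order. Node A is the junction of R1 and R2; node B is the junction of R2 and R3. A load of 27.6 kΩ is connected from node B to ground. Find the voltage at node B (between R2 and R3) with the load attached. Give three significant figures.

V ≈ 3.71 V

At node B, R3 is in parallel with the load: R3‖R_L = 624.5 Ω.
Below node A the resistance is R2 + (R3‖R_L) = 5975 Ω, so V_A = 37.1 × 5975/6245 = 35.50 V.
Then V_B = V_A × (R3‖R_L)/(R2 + R3‖R_L) = 35.50 × 624.5/5975 = 3.71 V.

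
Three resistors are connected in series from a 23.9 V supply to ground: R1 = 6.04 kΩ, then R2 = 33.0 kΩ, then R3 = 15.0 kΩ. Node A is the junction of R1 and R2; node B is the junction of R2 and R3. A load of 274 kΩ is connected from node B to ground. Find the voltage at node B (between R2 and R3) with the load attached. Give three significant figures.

V ≈ 6.38 V

At node B, R3 is in parallel with the load: R3‖R_L = 14.22 kΩ.
Below node A the resistance is R2 + (R3‖R_L) = 47.22 kΩ, so V_A = 23.9 × 47.22/53.26 = 21.19 V.
Then V_B = V_A × (R3‖R_L)/(R2 + R3‖R_L) = 21.19 × 14.22/47.22 = 6.38 V.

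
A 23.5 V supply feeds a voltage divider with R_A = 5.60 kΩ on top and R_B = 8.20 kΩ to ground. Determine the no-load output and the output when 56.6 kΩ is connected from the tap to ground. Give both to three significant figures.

Open-circuit: V = 23.5 × 8.20/(5.60 + 8.20) = 14.0 V.
With the load, R_B becomes R_B‖R_L = 7.162 kΩ, so V = 23.5 × 7.162/12.76 = 13.2 V.

Unloaded: 14.0 V; loaded: 13.2 V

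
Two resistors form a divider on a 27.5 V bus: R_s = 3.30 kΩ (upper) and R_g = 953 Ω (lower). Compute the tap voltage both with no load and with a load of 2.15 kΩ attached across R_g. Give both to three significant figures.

Open-circuit: V = 27.5 × 953/(3300 + 953) = 6.16 V.
With the load, R_g becomes R_g‖R_L = 660.3 Ω, so V = 27.5 × 660.3/3960 = 4.59 V.

Unloaded: 6.16 V; loaded: 4.59 V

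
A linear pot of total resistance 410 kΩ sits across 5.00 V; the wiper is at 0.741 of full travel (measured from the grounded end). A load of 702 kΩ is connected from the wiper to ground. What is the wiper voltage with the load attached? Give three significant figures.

V ≈ 3.33 V

The wiper splits the pot into (1−α)R = 106.2 kΩ above and αR = 303.8 kΩ below.
Lower section ‖ load = 212.0 kΩ.
V_wiper = 5.00 × 212.0/(106.2 + 212.0) = 3.33 V.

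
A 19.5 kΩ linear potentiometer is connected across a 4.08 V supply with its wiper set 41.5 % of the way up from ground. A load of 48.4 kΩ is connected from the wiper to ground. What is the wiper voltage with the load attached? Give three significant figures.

The wiper splits the pot into (1−α)R = 11.41 kΩ above and αR = 8.092 kΩ below.
Lower section ‖ load = 6.933 kΩ.
V_wiper = 4.08 × 6.933/(11.41 + 6.933) = 1.54 V.

V ≈ 1.54 V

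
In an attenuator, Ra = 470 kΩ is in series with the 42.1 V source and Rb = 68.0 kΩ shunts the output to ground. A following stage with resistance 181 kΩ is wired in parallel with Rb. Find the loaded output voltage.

V_out ≈ 4.01 V

The load sits in parallel with Rb: Rb‖R_L = (68.0 × 181) / (68.0 + 181) = 49.43 kΩ.
V_out = 42.1 × 49.43 / (470 + 49.43) = 42.1 × 49.43/519.4 = 4.01 V.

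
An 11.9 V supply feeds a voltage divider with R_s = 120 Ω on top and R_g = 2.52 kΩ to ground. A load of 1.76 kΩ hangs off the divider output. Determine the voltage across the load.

V_out ≈ 10.7 V

The load sits in parallel with R_g: R_g‖R_L = (2520 × 1760) / (2520 + 1760) = 1036 Ω.
V_out = 11.9 × 1036 / (120 + 1036) = 11.9 × 1036/1156 = 10.7 V.
(Unloaded it would have been 11.4 V.)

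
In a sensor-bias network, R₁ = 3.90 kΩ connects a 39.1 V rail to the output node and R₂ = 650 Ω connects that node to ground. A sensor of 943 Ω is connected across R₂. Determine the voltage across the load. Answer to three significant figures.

The load sits in parallel with R₂: R₂‖R_L = (650 × 943) / (650 + 943) = 384.8 Ω.
V_out = 39.1 × 384.8 / (3900 + 384.8) = 39.1 × 384.8/4285 = 3.51 V.

V_out ≈ 3.51 V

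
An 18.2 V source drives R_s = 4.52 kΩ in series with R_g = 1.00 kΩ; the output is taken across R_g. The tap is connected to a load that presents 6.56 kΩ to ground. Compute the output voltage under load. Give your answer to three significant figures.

V_out ≈ 2.93 V

The load sits in parallel with R_g: R_g‖R_L = (1.00 × 6.56) / (1.00 + 6.56) = 0.8677 kΩ.
V_out = 18.2 × 0.8677 / (4.52 + 0.8677) = 18.2 × 0.8677/5.388 = 2.93 V.
(Unloaded it would have been 3.30 V.)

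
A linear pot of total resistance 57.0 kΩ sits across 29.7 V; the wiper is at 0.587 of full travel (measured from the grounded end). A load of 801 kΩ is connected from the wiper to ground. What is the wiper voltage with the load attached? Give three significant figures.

The wiper splits the pot into (1−α)R = 23.54 kΩ above and αR = 33.46 kΩ below.
Lower section ‖ load = 32.12 kΩ.
V_wiper = 29.7 × 32.12/(23.54 + 32.12) = 17.1 V.

V ≈ 17.1 V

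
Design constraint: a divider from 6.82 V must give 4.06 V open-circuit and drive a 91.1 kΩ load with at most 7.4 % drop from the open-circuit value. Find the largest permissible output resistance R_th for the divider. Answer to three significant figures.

Loading drop = R_th/(R_th + R_L) ≤ 0.0740, so R_th ≤ R_L · ε/(1−ε) = 91.1 kΩ × 0.0740/0.9260 = 7.28 kΩ.
(Any R1, R2 with R2/(R1+R2) = 0.595 and R1‖R2 ≤ 7.28 kΩ will meet the spec.)

R_th ≤ 7.28 kΩ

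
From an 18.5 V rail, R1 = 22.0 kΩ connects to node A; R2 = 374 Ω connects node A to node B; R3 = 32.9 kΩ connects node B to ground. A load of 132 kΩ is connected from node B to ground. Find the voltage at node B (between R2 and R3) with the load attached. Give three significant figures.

At node B, R3 is in parallel with the load: R3‖R_L = 26340 Ω.
Below node A the resistance is R2 + (R3‖R_L) = 26710 Ω, so V_A = 18.5 × 26710/48710 = 10.14 V.
Then V_B = V_A × (R3‖R_L)/(R2 + R3‖R_L) = 10.14 × 26340/26710 = 10.0 V.

V ≈ 10.0 V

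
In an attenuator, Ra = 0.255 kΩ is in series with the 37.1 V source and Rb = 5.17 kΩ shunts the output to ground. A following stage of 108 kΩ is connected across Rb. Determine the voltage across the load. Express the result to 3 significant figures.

The load sits in parallel with Rb: Rb‖R_L = (5170 × 108000) / (5170 + 108000) = 4934 Ω.
V_out = 37.1 × 4934 / (255 + 4934) = 37.1 × 4934/5189 = 35.3 V.

V_out ≈ 35.3 V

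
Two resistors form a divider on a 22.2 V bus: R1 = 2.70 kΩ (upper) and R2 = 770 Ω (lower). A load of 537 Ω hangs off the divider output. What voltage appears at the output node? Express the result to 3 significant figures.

V_out ≈ 2.33 V

The load sits in parallel with R2: R2‖R_L = (770 × 537) / (770 + 537) = 316.4 Ω.
V_out = 22.2 × 316.4 / (2700 + 316.4) = 22.2 × 316.4/3016 = 2.33 V.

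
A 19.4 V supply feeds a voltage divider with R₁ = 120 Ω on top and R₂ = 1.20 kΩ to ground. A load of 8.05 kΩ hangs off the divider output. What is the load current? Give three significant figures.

R₂‖R_L = 1044 Ω; V_out = 19.4 × 1044/1164 = 17.40 V.
I_L = V_out / R_L = 17.40 / 8.05 kΩ = 2.16 mA.

I_L ≈ 2.16 mA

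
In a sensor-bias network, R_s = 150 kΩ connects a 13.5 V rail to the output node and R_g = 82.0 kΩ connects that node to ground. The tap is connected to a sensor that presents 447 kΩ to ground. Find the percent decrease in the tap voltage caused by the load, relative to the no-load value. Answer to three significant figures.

The divider's output (Thévenin) resistance is R_s‖R_g = 53.02 kΩ.
Fractional drop under load = R_th/(R_th + R_L) = 53.02 / (53.02 + 447) = 0.1060.
So the output falls by 10.6 %.

10.6 %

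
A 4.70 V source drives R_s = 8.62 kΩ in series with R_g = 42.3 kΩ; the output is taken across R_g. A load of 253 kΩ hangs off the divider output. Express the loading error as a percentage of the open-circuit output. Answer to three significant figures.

2.75 %

The divider's output (Thévenin) resistance is R_s‖R_g = 7.161 kΩ.
Fractional drop under load = R_th/(R_th + R_L) = 7.161 / (7.161 + 253) = 0.02752.
So the output falls by 2.75 %.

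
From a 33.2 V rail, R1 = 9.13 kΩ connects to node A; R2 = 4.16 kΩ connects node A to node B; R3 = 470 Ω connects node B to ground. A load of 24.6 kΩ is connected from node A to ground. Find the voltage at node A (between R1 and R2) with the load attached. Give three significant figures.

V ≈ 9.93 V

Below node A the series string R2+R3 = 4630 Ω sits in parallel with the 24600 Ω load: 3897 Ω.
V_A = 33.2 × 3897/(9130 + 3897) = 9.93 V.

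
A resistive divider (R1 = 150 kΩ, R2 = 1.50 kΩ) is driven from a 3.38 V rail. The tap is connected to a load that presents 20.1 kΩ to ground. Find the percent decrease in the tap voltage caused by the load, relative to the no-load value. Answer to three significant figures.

The divider's output (Thévenin) resistance is R1‖R2 = 1.485 kΩ.
Fractional drop under load = R_th/(R_th + R_L) = 1.485 / (1.485 + 20.1) = 0.06880.
So the output falls by 6.88 %.

6.88 %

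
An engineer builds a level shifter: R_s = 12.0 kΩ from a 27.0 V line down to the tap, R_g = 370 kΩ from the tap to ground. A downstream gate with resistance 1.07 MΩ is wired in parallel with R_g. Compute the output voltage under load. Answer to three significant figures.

V_out ≈ 25.9 V

The load sits in parallel with R_g: R_g‖R_L = (370 × 1070) / (370 + 1070) = 274.9 kΩ.
V_out = 27.0 × 274.9 / (12.0 + 274.9) = 27.0 × 274.9/286.9 = 25.9 V.
(Unloaded it would have been 26.2 V.)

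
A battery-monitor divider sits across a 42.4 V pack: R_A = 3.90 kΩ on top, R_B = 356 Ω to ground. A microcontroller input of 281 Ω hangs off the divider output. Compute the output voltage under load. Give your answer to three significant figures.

The load sits in parallel with R_B: R_B‖R_L = (356 × 281) / (356 + 281) = 157.0 Ω.
V_out = 42.4 × 157.0 / (3900 + 157.0) = 42.4 × 157.0/4057 = 1.64 V.

V_out ≈ 1.64 V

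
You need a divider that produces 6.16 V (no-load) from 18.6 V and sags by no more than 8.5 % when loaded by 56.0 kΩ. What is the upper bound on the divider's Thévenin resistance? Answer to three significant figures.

Loading drop = R_th/(R_th + R_L) ≤ 0.0850, so R_th ≤ R_L · ε/(1−ε) = 56.0 kΩ × 0.0850/0.9150 = 5.20 kΩ.
(Any R1, R2 with R2/(R1+R2) = 0.331 and R1‖R2 ≤ 5.20 kΩ will meet the spec.)

R_th ≤ 5.20 kΩ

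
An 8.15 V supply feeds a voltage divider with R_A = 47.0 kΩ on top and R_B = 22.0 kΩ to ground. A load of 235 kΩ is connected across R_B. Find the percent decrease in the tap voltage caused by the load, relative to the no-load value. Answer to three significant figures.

The divider's output (Thévenin) resistance is R_A‖R_B = 14.99 kΩ.
Fractional drop under load = R_th/(R_th + R_L) = 14.99 / (14.99 + 235) = 0.05995.
So the output falls by 5.99 %.

5.99 %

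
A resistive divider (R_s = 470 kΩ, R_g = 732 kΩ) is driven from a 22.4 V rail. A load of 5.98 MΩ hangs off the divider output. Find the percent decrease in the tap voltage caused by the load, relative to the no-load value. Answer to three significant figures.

4.57 %

The divider's output (Thévenin) resistance is R_s‖R_g = 286.2 kΩ.
Fractional drop under load = R_th/(R_th + R_L) = 286.2 / (286.2 + 5980) = 0.04568.
So the output falls by 4.57 %.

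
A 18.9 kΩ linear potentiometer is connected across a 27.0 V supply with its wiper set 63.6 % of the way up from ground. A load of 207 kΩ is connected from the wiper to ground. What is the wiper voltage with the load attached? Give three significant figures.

V ≈ 16.8 V

The wiper splits the pot into (1−α)R = 6.880 kΩ above and αR = 12.02 kΩ below.
Lower section ‖ load = 11.36 kΩ.
V_wiper = 27.0 × 11.36/(6.880 + 11.36) = 16.8 V.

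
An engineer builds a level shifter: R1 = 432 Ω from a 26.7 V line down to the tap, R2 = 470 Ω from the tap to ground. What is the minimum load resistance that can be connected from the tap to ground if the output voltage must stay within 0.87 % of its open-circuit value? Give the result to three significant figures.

Output resistance R_th = R1‖R2 = (432 × 470)/902.0 = 225.1 Ω.
The fractional drop is R_th/(R_th + R_L); requiring this ≤ 0.00870 gives R_L ≥ R_th(1/0.00870 − 1) = 225.1 × 113.9 = 25.6 kΩ.

R_L(min) ≈ 25.6 kΩ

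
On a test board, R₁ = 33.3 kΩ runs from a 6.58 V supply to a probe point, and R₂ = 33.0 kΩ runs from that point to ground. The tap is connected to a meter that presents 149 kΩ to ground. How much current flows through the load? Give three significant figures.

I_L ≈ 0.0198 mA

R₂‖R_L = 27.02 kΩ; V_out = 6.58 × 27.02/60.32 = 2.947 V.
I_L = V_out / R_L = 2.947 / 149 kΩ = 0.0198 mA.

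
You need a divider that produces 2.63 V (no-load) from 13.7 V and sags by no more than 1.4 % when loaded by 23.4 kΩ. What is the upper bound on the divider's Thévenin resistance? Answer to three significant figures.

Loading drop = R_th/(R_th + R_L) ≤ 0.0140, so R_th ≤ R_L · ε/(1−ε) = 23.4 kΩ × 0.0140/0.9860 = 332 Ω.
(Any R1, R2 with R2/(R1+R2) = 0.192 and R1‖R2 ≤ 332 Ω will meet the spec.)

R_th ≤ 332 Ω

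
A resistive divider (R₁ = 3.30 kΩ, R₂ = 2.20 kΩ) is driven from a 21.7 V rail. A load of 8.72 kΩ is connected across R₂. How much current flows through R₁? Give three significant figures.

R₂‖R_L = 1.757 kΩ, so the source sees R₁ + R₂‖R_L = 5.057 kΩ.
I = 21.7 V / 5.057 kΩ = 4.29 mA.

I ≈ 4.29 mA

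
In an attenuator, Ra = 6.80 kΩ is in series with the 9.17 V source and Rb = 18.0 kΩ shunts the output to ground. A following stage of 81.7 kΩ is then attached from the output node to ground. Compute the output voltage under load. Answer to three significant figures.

The load sits in parallel with Rb: Rb‖R_L = (18.0 × 81.7) / (18.0 + 81.7) = 14.75 kΩ.
V_out = 9.17 × 14.75 / (6.80 + 14.75) = 9.17 × 14.75/21.55 = 6.28 V.

V_out ≈ 6.28 V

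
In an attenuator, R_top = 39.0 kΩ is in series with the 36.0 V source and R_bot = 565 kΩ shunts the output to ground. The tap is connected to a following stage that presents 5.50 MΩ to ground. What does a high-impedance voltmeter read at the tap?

The load sits in parallel with R_bot: R_bot‖R_L = (565 × 5500) / (565 + 5500) = 512.4 kΩ.
V_out = 36.0 × 512.4 / (39.0 + 512.4) = 36.0 × 512.4/551.4 = 33.5 V.

V_out ≈ 33.5 V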